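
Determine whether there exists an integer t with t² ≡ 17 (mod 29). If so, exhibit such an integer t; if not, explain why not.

29 is prime, so by Euler's criterion 17 is a square mod 29 iff 17^((29−1)/2) = 17^14 ≡ 1 (mod 29).
Squaring successively (mod 29): 17^2 = 289 ≡ 28; 17^4 ≡ 28² = 784 ≡ 1; 17^8 ≡ 1² = 1 ≡ 1.
Since 14 = 8 + 4 + 2, 17^14 ≡ 1 · 1 · 28; multiplying out mod 29: 1·1 = 1 ≡ 1, then 1·28 = 28 ≡ 28. Thus 17^14 ≡ 28 ≡ −1 (mod 29).
The value −1 means 17 is a non-residue modulo 29, so t² ≡ 17 (mod 29) is impossible.

No, no such integer exists.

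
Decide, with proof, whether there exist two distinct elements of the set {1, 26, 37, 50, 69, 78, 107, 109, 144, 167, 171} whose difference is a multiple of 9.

Both 1 and 37 leave remainder 1 on division by 9; their difference 36 = 4·9 is a multiple of 9.

The pair (1, 37) works.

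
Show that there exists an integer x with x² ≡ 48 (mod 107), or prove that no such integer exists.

x = 72 works: 72² = 5184, and 5184 − 48 = 5136 = 48·107.

x = 72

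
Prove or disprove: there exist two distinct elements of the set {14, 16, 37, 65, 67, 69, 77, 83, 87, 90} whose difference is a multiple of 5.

The pair (14, 69) works.

Reduce each element mod 5: 14↦4, 16↦1, 37↦2, 65↦0, 67↦2, 69↦4, 77↦2, 83↦3, 87↦2, 90↦0. The residue 4 repeats (at 14 and 69), and 69 − 14 = 55 = 11·5.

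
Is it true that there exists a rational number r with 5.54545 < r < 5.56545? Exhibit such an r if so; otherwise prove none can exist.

Scale by 9: the interval becomes (49.90905, 50.08905), which contains the integer 50.
So r = 50/9 works: it is a ratio of integers, and dividing 9·5.54545 < 50 < 9·5.56545 through by 9 gives 5.54545 < 50/9 < 5.56545.

r = 50/9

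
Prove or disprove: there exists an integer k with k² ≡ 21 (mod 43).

k = 35 works: 35² = 1225, and 1225 − 21 = 1204 = 28·43.

k = 35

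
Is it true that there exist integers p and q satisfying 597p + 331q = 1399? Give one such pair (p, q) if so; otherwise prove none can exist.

p = 228, q = -407

Since gcd(597, 331) = 1, every integer is an integer combination of 597 and 331.
Euclidean algorithm: 597 = 1·331 + 266, 331 = 1·266 + 65, 266 = 4·65 + 6, 65 = 10·6 + 5, 6 = 1·5 + 1, 5 = 5·1 + 0.
Working back up the chain: 1 = 6 − 1·5 = 6 − (65 − 10·6) = −65 + 11·6 = −65 + 11·(266 − 4·65) = 11·266 − 45·65 = 11·266 − 45·(331 − 1·266) = −45·331 + 56·266 = −45·331 + 56·(597 − 1·331) = 56·597 − 101·331. So 597·56 + 331·(-101) = 1.
Multiplying through by 1399: p = 56·1399 = 78344, q = (-101)·1399 = -141299 is a solution.
Shifting by a multiple of (331, −597) keeps it a solution: p = 78344 − 236·331 = 228, q = -141299 + 236·597 = -407.
Indeed 597·228 + 331·(-407) = 136116 − 134717 = 1399.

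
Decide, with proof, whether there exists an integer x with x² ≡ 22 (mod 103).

No such integer exists.

Apply Euler's criterion with the prime 103: 22 is a quadratic residue iff 22^51 ≡ 1 (mod 103), and a non-residue iff it is ≡ −1.
Repeated squaring mod 103: 22^2 = 484 ≡ 72; 22^4 ≡ 72² = 5184 ≡ 34; 22^8 ≡ 34² = 1156 ≡ 23; 22^16 ≡ 23² = 529 ≡ 14; 22^32 ≡ 14² = 196 ≡ 93.
Since 51 = 32 + 16 + 2 + 1, 22^51 ≡ 93 · 14 · 72 · 22; multiplying out mod 103: 93·14 = 1302 ≡ 66, then 66·72 = 4752 ≡ 14, then 14·22 = 308 ≡ 102. Thus 22^51 ≡ 102 ≡ −1 (mod 103).
The value −1 means 22 is a non-residue modulo 103, so x² ≡ 22 (mod 103) is impossible.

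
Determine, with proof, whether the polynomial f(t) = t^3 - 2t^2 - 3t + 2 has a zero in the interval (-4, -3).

f has no root in that interval.

f(-4) = -82 and f(-3) = -34, both negative, so a sign-change argument is unavailable; we show f keeps this sign on the whole interval.
Shift to the endpoint -3: with t = -3 − u (0 < u < 1), one computes f(-3 − u) = -u^3 - 11u^2 - 36u - 34.
The nonzero coefficients here are all negative, so for u > 0 every term is negative (or zero), and the constant term -34 is strictly negative.
Therefore f(t) < 0 throughout (-4, -3), and f has no zero there.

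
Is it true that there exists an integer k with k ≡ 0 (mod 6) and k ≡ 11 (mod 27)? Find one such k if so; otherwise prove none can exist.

Both moduli are multiples of 3 = gcd(6, 27), so any solution would satisfy k ≡ 0 and k ≡ 11 modulo 3 simultaneously.
But 0 mod 3 = 0 while 11 mod 3 = 2, a contradiction.
So no integer satisfies both congruences.

No such integer exists.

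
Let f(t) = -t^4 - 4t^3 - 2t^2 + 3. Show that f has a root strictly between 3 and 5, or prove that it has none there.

No.

f(3) = -204 and f(5) = -1172, both negative, so a sign-change argument is unavailable; we show f keeps this sign on the whole interval.
Substitute t = 3 + u, where 0 < u < 2 on the interval. Expanding, f(3 + u) = -u^4 - 16u^3 - 92u^2 - 228u - 204.
All 5 nonzero coefficients of this polynomial in u are negative; hence for u > 0 the value is a sum of negative terms (the constant -204 among them).
So f is strictly negative on (3, 5); no root exists in the interval.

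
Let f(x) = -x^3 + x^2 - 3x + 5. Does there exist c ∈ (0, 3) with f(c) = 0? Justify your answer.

f(0) = 5 and f(3) = -22, which have opposite signs.
Since f is a polynomial it is continuous on [0, 3].
By the Intermediate Value Theorem f must vanish at some point of (0, 3).

Yes, such a c exists.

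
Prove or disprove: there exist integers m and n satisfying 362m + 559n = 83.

m = 394, n = -255

362 and 559 are coprime, so 362m + 559n ranges over all of ℤ.
Euclidean algorithm: 559 = 1·362 + 197, 362 = 1·197 + 165, 197 = 1·165 + 32, 165 = 5·32 + 5, 32 = 6·5 + 2, 5 = 2·2 + 1, 2 = 2·1 + 0.
Back-substituting, 1 = 5 − 2·2 = 5 − 2·(32 − 6·5) = −2·32 + 13·5 = −2·32 + 13·(165 − 5·32) = 13·165 − 67·32 = 13·165 − 67·(197 − 1·165) = −67·197 + 80·165 = −67·197 + 80·(362 − 1·197) = 80·362 − 147·197 = 80·362 − 147·(559 − 1·362) = −147·559 + 227·362; that is, 362·227 + 559·(-147) = 1.
Times 83: 362·18841 + 559·(-12201) = 83, so (18841, -12201) solves it.
Shifting by a multiple of (559, −362) keeps it a solution: m = 18841 − 33·559 = 394, n = -12201 + 33·362 = -255.
Check: 362·394 + 559·(-255) = 142628 − 142545 = 83. ✓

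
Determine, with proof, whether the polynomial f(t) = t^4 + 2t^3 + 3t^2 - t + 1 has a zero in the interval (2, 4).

No such root exists.

The endpoint values f(2) = 43 and f(4) = 429 are both positive. Claim: f(t) > 0 for every t in (2, 4).
Substitute t = 2 + u, where 0 < u < 2 on the interval. Expanding, f(2 + u) = u^4 + 10u^3 + 39u^2 + 67u + 43.
All 5 nonzero coefficients of this polynomial in u are positive; hence for u > 0 the value is a sum of positive terms (the constant 43 among them).
So f is strictly positive on (2, 4); no root exists in the interval.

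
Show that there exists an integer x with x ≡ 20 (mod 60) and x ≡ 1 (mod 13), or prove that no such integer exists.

Since 60 and 13 share no common factor, CRT says the pair of congruences has a solution (unique mod 780).
Any solution of the first congruence is x = 20 + 60t; substituting into the second, 60t ≡ 1 − 20 ≡ 7 (mod 13).
60 ≡ 8 (mod 13), so this reads 8t ≡ 7 (mod 13). To invert 8 modulo 13: 13 = 1·8 + 5, 8 = 1·5 + 3, 5 = 1·3 + 2, 3 = 1·2 + 1, 2 = 2·1 + 0, and unwinding, 1 = 3 − 1·2 = 3 − (5 − 1·3) = −5 + 2·3 = −5 + 2·(8 − 1·5) = 2·8 − 3·5 = 2·8 − 3·(13 − 1·8) = −3·13 + 5·8. Thus 8⁻¹ ≡ 5 (mod 13).
Multiplying by 5: t ≡ 5·7 = 35 ≡ 9 (mod 13).
Taking t = 9 gives x = 20 + 60·9 = 560.
Check: 560 mod 60 = 20, 560 mod 13 = 1. ✓

x = 560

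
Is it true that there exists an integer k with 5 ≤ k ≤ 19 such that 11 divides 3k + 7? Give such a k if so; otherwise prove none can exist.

k = 5

At k = 5 we get 3·5 + 7 = 22, and 22 = 11·2.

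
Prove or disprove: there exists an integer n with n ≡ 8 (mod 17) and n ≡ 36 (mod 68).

gcd(17, 68) = 17. If n ≡ 8 (mod 17) and n ≡ 36 (mod 68), then n ≡ 8 (mod 17) and n ≡ 36 (mod 17).
But 8 mod 17 = 8 while 36 mod 17 = 2, a contradiction.
Hence the system has no solution.

There is no such integer.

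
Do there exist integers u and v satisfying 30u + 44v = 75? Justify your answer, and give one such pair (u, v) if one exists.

Both 30 and 44 are divisible by gcd(30, 44) = 2, hence so is any combination 30u + 44v.
However 75 leaves remainder 1 on division by 2.
Hence no integers u, v satisfy the equation.

No, no such integers exist.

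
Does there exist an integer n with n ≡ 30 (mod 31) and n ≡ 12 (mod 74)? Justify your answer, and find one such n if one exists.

The moduli 31 and 74 are coprime, so by the Chinese Remainder Theorem a unique solution modulo 2294 exists.
Write n = 30 + 31t and require 30 + 31t ≡ 12 (mod 74), i.e. 31t ≡ 56 (mod 74).
Note 31·43 = 1333 ≡ 1 (mod 74) (as 1333 − 1 = 18·74), so 31⁻¹ ≡ 43.
Therefore t ≡ 43·56 = 2408 ≡ 40 (mod 74).
With t = 40: n = 30 + 31·40 = 1270.
Verify: 1270 = 40·31 + 30 and 1270 = 17·74 + 12. ✓

n = 1270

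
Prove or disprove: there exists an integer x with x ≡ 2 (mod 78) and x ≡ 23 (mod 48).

gcd(78, 48) = 6. If x ≡ 2 (mod 78) and x ≡ 23 (mod 48), then x ≡ 2 (mod 6) and x ≡ 23 (mod 6).
However 2 ≡ 2 and 23 ≡ 5 (mod 6), and 2 ≠ 5.
So no integer satisfies both congruences.

No such integer exists.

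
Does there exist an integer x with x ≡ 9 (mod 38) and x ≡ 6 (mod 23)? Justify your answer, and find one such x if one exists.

x = 351

The moduli 38 and 23 are coprime, so by the Chinese Remainder Theorem a unique solution modulo 874 exists.
Write x = 9 + 38t and require 9 + 38t ≡ 6 (mod 23), i.e. 38t ≡ 20 (mod 23).
38 ≡ 15 (mod 23), so this reads 15t ≡ 20 (mod 23). Since 15·20 = 300 = 13·23 + 1, the inverse of 15 mod 23 is 20.
Therefore t ≡ 20·20 = 400 ≡ 9 (mod 23).
With t = 9: x = 9 + 38·9 = 351.
Verify: 351 = 9·38 + 9 and 351 = 15·23 + 6. ✓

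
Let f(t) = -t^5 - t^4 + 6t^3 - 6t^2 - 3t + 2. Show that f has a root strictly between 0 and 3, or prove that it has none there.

f(0) = 2 and f(3) = -223, which have opposite signs.
f is continuous everywhere (it is a polynomial), in particular on [0, 3].
By the Intermediate Value Theorem f must vanish at some point of (0, 3).

Yes, f has a root in the interval.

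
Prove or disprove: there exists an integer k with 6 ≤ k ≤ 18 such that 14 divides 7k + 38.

No such integer k in that range exists.

At k = 6, 7·6 + 38 = 80 ≡ 10 (mod 14), and each step in k adds 7, giving residues 10, 3, 10, 3, 10, 3, 10, 3, 10, 3, 10, 3, 10 for k = 6, 7, …, 18.
None is 0, so 14 never divides 7k + 38 on this range.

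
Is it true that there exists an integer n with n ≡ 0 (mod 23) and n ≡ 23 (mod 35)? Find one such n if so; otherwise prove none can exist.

n = 23

The moduli 23 and 35 are coprime, so by the Chinese Remainder Theorem a unique solution modulo 805 exists.
Write n = 0 + 23t and require 0 + 23t ≡ 23 (mod 35), i.e. 23t ≡ 23 (mod 35).
Since 23·32 = 736 = 21·35 + 1, the inverse of 23 mod 35 is 32.
Multiplying by 32: t ≡ 32·23 = 736 ≡ 1 (mod 35).
With t = 1: n = 0 + 23·1 = 23.
Indeed 23 ≡ 0 (mod 23) and 23 ≡ 23 (mod 35).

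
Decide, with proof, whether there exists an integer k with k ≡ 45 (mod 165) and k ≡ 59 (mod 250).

No, no such integer exists.

gcd(165, 250) = 5. If k ≡ 45 (mod 165) and k ≡ 59 (mod 250), then k ≡ 45 (mod 5) and k ≡ 59 (mod 5).
These are incompatible: 45 − 59 = -14 is not divisible by 5.
So no integer satisfies both congruences.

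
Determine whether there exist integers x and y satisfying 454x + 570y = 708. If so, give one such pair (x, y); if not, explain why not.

x = 102, y = -80

Since gcd(454, 570) = 2 and 708 = 2·354, Bézout's identity guarantees a solution.
Dividing through by 2 reduces the equation to 227x + 285y = 354.
Euclidean algorithm: 285 = 1·227 + 58, 227 = 3·58 + 53, 58 = 1·53 + 5, 53 = 10·5 + 3, 5 = 1·3 + 2, 3 = 1·2 + 1, 2 = 2·1 + 0.
Working back up the chain: 1 = 3 − 1·2 = 3 − (5 − 1·3) = −5 + 2·3 = −5 + 2·(53 − 10·5) = 2·53 − 21·5 = 2·53 − 21·(58 − 1·53) = −21·58 + 23·53 = −21·58 + 23·(227 − 3·58) = 23·227 − 90·58 = 23·227 − 90·(285 − 1·227) = −90·285 + 113·227. So 227·113 + 285·(-90) = 1.
Multiplying through by 354: x = 113·354 = 40002, y = (-90)·354 = -31860 is a solution.
Shifting by a multiple of (285, −227) keeps it a solution: x = 40002 − 140·285 = 102, y = -31860 + 140·227 = -80.
Indeed 454·102 + 570·(-80) = 46308 − 45600 = 708.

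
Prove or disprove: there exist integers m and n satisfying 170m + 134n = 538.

m = 41, n = -48

gcd(170, 134) = 2, and 2 divides 538, so integer solutions exist.
Dividing through by 2 reduces the equation to 85m + 67n = 269.
Run the Euclidean algorithm on 85 and 67: 85 = 1·67 + 18, 67 = 3·18 + 13, 18 = 1·13 + 5, 13 = 2·5 + 3, 5 = 1·3 + 2, 3 = 1·2 + 1, 2 = 2·1 + 0.
Working back up the chain: 1 = 3 − 1·2 = 3 − (5 − 1·3) = −5 + 2·3 = −5 + 2·(13 − 2·5) = 2·13 − 5·5 = 2·13 − 5·(18 − 1·13) = −5·18 + 7·13 = −5·18 + 7·(67 − 3·18) = 7·67 − 26·18 = 7·67 − 26·(85 − 1·67) = −26·85 + 33·67. So 85·(-26) + 67·33 = 1.
Scaling by 269 gives the particular solution (m, n) = (-6994, 8877).
Adding 105·67 to m and subtracting 105·85 from n gives the tidier solution (41, -48).
Check: 170·41 + 134·(-48) = 6970 − 6432 = 538. ✓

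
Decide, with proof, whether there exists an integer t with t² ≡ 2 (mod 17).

Take t = 6. Then 6² = 36 = 2·17 + 2, so 6² ≡ 2 (mod 17).

t = 6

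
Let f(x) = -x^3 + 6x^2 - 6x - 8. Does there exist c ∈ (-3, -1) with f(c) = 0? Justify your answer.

f has no root in that interval.

The endpoint values f(-3) = 91 and f(-1) = 5 are both positive. Claim: f(x) > 0 for every x in (-3, -1).
Shift to the endpoint -1: with x = -1 − u (0 < u < 2), one computes f(-1 − u) = u^3 + 9u^2 + 21u + 5.
The nonzero coefficients here are all positive, so for u > 0 every term is positive (or zero), and the constant term 5 is strictly positive.
So f is strictly positive on (-3, -1); no root exists in the interval.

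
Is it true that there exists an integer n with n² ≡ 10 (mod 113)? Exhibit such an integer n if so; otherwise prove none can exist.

There is no such integer.

113 is prime, so by Euler's criterion 10 is a square mod 113 iff 10^((113−1)/2) = 10^56 ≡ 1 (mod 113).
Repeated squaring mod 113: 10^2 = 100 ≡ 100; 10^4 ≡ 100² = 10000 ≡ 56; 10^8 ≡ 56² = 3136 ≡ 85; 10^16 ≡ 85² = 7225 ≡ 106; 10^32 ≡ 106² = 11236 ≡ 49.
Since 56 = 32 + 16 + 8, 10^56 ≡ 49 · 106 · 85; multiplying out mod 113: 49·106 = 5194 ≡ 109, then 109·85 = 9265 ≡ 112. Thus 10^56 ≡ 112 ≡ −1 (mod 113).
By Euler's criterion 10 is a quadratic non-residue mod 113: no n satisfies n² ≡ 10 (mod 113).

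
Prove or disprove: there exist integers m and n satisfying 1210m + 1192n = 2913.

Any value of 1210m + 1192n is a multiple of gcd(1210, 1192) = 2.
However 2913 leaves remainder 1 on division by 2.
Therefore 1210m + 1192n = 2913 has no solution in integers.

No such integers exist.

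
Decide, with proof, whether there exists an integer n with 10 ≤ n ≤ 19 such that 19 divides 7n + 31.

There is no such integer n in that range.

For n = 10, 11, …, 19 the values of 7n + 31 modulo 19 are 6, 13, 1, 8, 15, 3, 10, 17, 5, 12 respectively.
The residue 0 does not occur, so no n in [10, 19] makes 7n + 31 a multiple of 19.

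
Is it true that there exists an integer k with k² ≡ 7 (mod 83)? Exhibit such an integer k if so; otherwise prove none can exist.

k = 67

k = 67 works: 67² = 4489, and 4489 − 7 = 4482 = 54·83.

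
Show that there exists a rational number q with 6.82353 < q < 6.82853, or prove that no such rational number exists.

q = 157/23

Scale by 23: the interval becomes (156.94119, 157.05619), which contains the integer 157.
So q = 157/23 works: it is a ratio of integers, and dividing 23·6.82353 < 157 < 23·6.82853 through by 23 gives 6.82353 < 157/23 < 6.82853.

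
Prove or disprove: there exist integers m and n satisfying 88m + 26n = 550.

gcd(88, 26) = 2, and 2 divides 550, so integer solutions exist.
Dividing through by 2 reduces the equation to 44m + 13n = 275.
Dividing repeatedly: 44 = 3·13 + 5, 13 = 2·5 + 3, 5 = 1·3 + 2, 3 = 1·2 + 1, 2 = 2·1 + 0.
Working back up the chain: 1 = 3 − 1·2 = 3 − (5 − 1·3) = −5 + 2·3 = −5 + 2·(13 − 2·5) = 2·13 − 5·5 = 2·13 − 5·(44 − 3·13) = −5·44 + 17·13. So 44·(-5) + 13·17 = 1.
Times 275: 44·(-1375) + 13·4675 = 275, so (-1375, 4675) solves it.
Adding 106·13 to m and subtracting 106·44 from n gives the tidier solution (3, 11).
Indeed 88·3 + 26·11 = 264 + 286 = 550.

m = 3, n = 11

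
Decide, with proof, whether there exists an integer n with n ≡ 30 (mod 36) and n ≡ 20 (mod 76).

gcd(36, 76) = 4. If n ≡ 30 (mod 36) and n ≡ 20 (mod 76), then n ≡ 30 (mod 4) and n ≡ 20 (mod 4).
These are incompatible: 30 − 20 = 10 is not divisible by 4.
Hence the system has no solution.

No such integer exists.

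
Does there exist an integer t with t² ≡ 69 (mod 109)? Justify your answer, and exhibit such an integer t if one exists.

There is no such integer.

109 is prime, so by Euler's criterion 69 is a square mod 109 iff 69^((109−1)/2) = 69^54 ≡ 1 (mod 109).
Repeated squaring mod 109: 69^2 = 4761 ≡ 74; 69^4 ≡ 74² = 5476 ≡ 26; 69^8 ≡ 26² = 676 ≡ 22; 69^16 ≡ 22² = 484 ≡ 48; 69^32 ≡ 48² = 2304 ≡ 15.
Since 54 = 32 + 16 + 4 + 2, 69^54 ≡ 15 · 48 · 26 · 74; multiplying out mod 109: 15·48 = 720 ≡ 66, then 66·26 = 1716 ≡ 81, then 81·74 = 5994 ≡ 108. Thus 69^54 ≡ 108 ≡ −1 (mod 109).
By Euler's criterion 69 is a quadratic non-residue mod 109: no t satisfies t² ≡ 69 (mod 109).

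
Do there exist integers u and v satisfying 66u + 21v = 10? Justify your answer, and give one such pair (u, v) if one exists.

gcd(66, 21) = 3, so every integer of the form 66u + 21v is a multiple of 3.
However 10 leaves remainder 1 on division by 3.
So the equation is unsolvable over ℤ.

There are no such integers.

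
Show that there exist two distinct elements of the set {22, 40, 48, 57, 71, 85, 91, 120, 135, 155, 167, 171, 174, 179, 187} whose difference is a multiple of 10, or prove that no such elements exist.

40 mod 10 = 0 and 120 mod 10 = 0, so 120 − 40 = 80 = 8·10.

Yes: 40 and 120.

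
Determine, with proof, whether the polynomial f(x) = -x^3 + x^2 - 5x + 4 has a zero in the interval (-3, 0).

No.

f(-3) = 55 and f(0) = 4, both positive.
The derivative f'(x) = -3x^2 + 2x - 5 is a quadratic with discriminant 2² − 4·(-3)·(-5) = -56 < 0; it never vanishes, so it is always negative (sign of the leading coefficient).
So f is strictly decreasing; between -3 and 0 its values lie between f(-3) = 55 and f(0) = 4, all positive. Therefore f has no root in (-3, 0).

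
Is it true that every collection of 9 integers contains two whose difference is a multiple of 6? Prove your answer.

Yes, this is always true.

Partition the integers by their residue mod 6; there are 6 classes.
With 9 integers and only 6 classes, the pigeonhole principle forces two of them, say a and b, into the same class.
Equal remainders mean a − b ≡ 0 (mod 6), so 6 divides their difference.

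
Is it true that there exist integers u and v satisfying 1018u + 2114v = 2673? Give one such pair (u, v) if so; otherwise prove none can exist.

No, no such integers exist.

Both 1018 and 2114 are divisible by gcd(1018, 2114) = 2, hence so is any combination 1018u + 2114v.
However 2673 leaves remainder 1 on division by 2.
So the equation is unsolvable over ℤ.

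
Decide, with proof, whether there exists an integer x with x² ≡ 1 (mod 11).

Take x = 10. Then 10² = 100 = 9·11 + 1, so 10² ≡ 1 (mod 11).

x = 10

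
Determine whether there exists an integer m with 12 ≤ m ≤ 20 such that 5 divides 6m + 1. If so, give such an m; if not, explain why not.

m = 14 works, since 6·14 + 1 = 85 = 17·5.

m = 14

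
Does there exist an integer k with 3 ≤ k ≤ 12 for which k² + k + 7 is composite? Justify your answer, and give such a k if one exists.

At k = 7: 7² + 7 + 7 = 63 = 3·21, which is composite.

k = 7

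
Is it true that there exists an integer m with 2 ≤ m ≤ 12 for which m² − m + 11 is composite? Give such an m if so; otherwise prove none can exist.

At m = 12: 12² − 12 + 11 = 143 = 11·13, which is composite.

m = 12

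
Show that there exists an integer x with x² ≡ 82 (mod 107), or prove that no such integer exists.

There is no such integer.

107 is prime, so by Euler's criterion 82 is a square mod 107 iff 82^((107−1)/2) = 82^53 ≡ 1 (mod 107).
Squaring successively (mod 107): 82^2 = 6724 ≡ 90; 82^4 ≡ 90² = 8100 ≡ 75; 82^8 ≡ 75² = 5625 ≡ 61; 82^16 ≡ 61² = 3721 ≡ 83; 82^32 ≡ 83² = 6889 ≡ 41.
Since 53 = 32 + 16 + 4 + 1, 82^53 ≡ 41 · 83 · 75 · 82; multiplying out mod 107: 41·83 = 3403 ≡ 86, then 86·75 = 6450 ≡ 30, then 30·82 = 2460 ≡ 106. Thus 82^53 ≡ 106 ≡ −1 (mod 107).
The value −1 means 82 is a non-residue modulo 107, so x² ≡ 82 (mod 107) is impossible.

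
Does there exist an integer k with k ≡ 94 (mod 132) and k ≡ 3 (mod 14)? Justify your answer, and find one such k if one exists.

Both moduli are multiples of 2 = gcd(132, 14), so any solution would satisfy k ≡ 94 and k ≡ 3 modulo 2 simultaneously.
These are incompatible: 94 − 3 = 91 is not divisible by 2.
Therefore no such k exists.

No, no such integer exists.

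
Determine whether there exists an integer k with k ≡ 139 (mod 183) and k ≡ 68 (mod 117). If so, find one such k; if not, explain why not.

No, no such integer exists.

Reduce both congruences modulo 3, which divides 183 and 117: they say k ≡ 139 (mod 3) and k ≡ 68 (mod 3).
These are incompatible: 139 − 68 = 71 is not divisible by 3.
Therefore no such k exists.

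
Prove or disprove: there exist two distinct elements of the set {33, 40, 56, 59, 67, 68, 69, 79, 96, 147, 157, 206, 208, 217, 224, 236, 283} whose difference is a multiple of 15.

Both 56 and 206 leave remainder 11 on division by 15; their difference 150 = 10·15 is a multiple of 15.

Yes: 56 and 206.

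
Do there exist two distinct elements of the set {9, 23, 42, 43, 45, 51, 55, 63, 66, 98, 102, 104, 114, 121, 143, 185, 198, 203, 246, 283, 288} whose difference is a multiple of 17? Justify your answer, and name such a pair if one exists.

9 and 43 are such a pair.

Both 9 and 43 leave remainder 9 on division by 17; their difference 34 = 2·17 is a multiple of 17.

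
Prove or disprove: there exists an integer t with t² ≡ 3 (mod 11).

t = 5 works: 5² = 25, and 25 − 3 = 22 = 2·11.

t = 5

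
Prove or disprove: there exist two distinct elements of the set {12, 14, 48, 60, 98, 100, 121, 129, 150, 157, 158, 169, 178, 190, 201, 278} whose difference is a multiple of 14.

12 and 278 are such a pair.

12 mod 14 = 12 and 278 mod 14 = 12, so 278 − 12 = 266 = 19·14.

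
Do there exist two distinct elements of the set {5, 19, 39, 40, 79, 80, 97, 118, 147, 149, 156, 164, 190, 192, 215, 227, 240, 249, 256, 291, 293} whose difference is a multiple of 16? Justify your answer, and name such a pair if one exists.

Yes: 5 and 149.

5 mod 16 = 5 and 149 mod 16 = 5, so 149 − 5 = 144 = 9·16.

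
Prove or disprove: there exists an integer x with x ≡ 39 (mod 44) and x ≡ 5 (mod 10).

The moduli are not coprime: gcd(44, 10) = 2. Compatibility requires 2 ∣ (5 − 39) = -34, which holds, so solutions exist.
The integers ≡ 39 (mod 44) are 39, 83, 127, 171, 215, …; their remainders mod 10 are 9, 3, 7, 1, 5, so x = 215 is the first that is ≡ 5 (mod 10).
Verify: 215 = 4·44 + 39 and 215 = 21·10 + 5. ✓

x = 215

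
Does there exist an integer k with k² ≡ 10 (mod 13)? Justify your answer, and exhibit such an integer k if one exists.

k = 6

Take k = 6. Then 6² = 36 = 2·13 + 10, so 6² ≡ 10 (mod 13).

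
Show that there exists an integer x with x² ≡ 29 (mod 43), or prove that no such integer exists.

No, no such integer exists.

Apply Euler's criterion with the prime 43: 29 is a quadratic residue iff 29^21 ≡ 1 (mod 43), and a non-residue iff it is ≡ −1.
Squaring successively (mod 43): 29^2 = 841 ≡ 24; 29^4 ≡ 24² = 576 ≡ 17; 29^8 ≡ 17² = 289 ≡ 31; 29^16 ≡ 31² = 961 ≡ 15.
Since 21 = 16 + 4 + 1, 29^21 ≡ 15 · 17 · 29; multiplying out mod 43: 15·17 = 255 ≡ 40, then 40·29 = 1160 ≡ 42. Thus 29^21 ≡ 42 ≡ −1 (mod 43).
The value −1 means 29 is a non-residue modulo 43, so x² ≡ 29 (mod 43) is impossible.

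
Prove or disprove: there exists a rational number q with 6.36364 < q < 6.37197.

Scale by 19: the interval becomes (120.90916, 121.06743), which contains the integer 121.
So q = 121/19 works: it is a ratio of integers, and dividing 19·6.36364 < 121 < 19·6.37197 through by 19 gives 6.36364 < 121/19 < 6.37197.

q = 121/19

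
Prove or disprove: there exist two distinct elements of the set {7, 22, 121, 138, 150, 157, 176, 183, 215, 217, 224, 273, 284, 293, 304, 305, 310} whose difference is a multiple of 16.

Yes: 7 and 183.

Both 7 and 183 leave remainder 7 on division by 16; their difference 176 = 11·16 is a multiple of 16.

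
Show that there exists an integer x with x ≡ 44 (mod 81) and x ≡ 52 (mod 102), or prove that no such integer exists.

There is no such integer.

gcd(81, 102) = 3. If x ≡ 44 (mod 81) and x ≡ 52 (mod 102), then x ≡ 44 (mod 3) and x ≡ 52 (mod 3).
However 44 ≡ 2 and 52 ≡ 1 (mod 3), and 2 ≠ 1.
Hence the system has no solution.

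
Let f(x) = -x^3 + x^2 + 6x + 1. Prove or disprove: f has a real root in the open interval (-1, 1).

Yes, f has a root in the interval.

f(-1) = -3 and f(1) = 7, which have opposite signs.
Since f is a polynomial it is continuous on [-1, 1].
By the Intermediate Value Theorem, f takes the value 0 somewhere in the open interval.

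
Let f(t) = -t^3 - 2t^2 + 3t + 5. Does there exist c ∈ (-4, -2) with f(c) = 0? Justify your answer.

f(-4) = 25 and f(-2) = -1, which have opposite signs.
As a polynomial, f is continuous on every closed interval.
The Intermediate Value Theorem then guarantees some c ∈ (-4, -2) with f(c) = 0.

Yes, such a c exists.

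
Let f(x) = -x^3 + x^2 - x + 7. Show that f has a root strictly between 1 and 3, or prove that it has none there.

Such a root exists.

f(1) = 6 and f(3) = -14, which have opposite signs.
f is continuous everywhere (it is a polynomial), in particular on [1, 3].
By the Intermediate Value Theorem f must vanish at some point of (1, 3).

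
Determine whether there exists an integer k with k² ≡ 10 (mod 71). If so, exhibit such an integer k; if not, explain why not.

Take k = 9. Then 9² = 81 = 1·71 + 10, so 9² ≡ 10 (mod 71).

k = 9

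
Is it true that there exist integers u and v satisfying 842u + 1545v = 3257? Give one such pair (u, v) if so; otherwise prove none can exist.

u = 736, v = -399

Since gcd(842, 1545) = 1, every integer is an integer combination of 842 and 1545.
Run the Euclidean algorithm on 1545 and 842: 1545 = 1·842 + 703, 842 = 1·703 + 139, 703 = 5·139 + 8, 139 = 17·8 + 3, 8 = 2·3 + 2, 3 = 1·2 + 1, 2 = 2·1 + 0.
Back-substituting, 1 = 3 − 1·2 = 3 − (8 − 2·3) = −8 + 3·3 = −8 + 3·(139 − 17·8) = 3·139 − 52·8 = 3·139 − 52·(703 − 5·139) = −52·703 + 263·139 = −52·703 + 263·(842 − 1·703) = 263·842 − 315·703 = 263·842 − 315·(1545 − 1·842) = −315·1545 + 578·842; that is, 842·578 + 1545·(-315) = 1.
Scaling by 3257 gives the particular solution (u, v) = (1882546, -1025955).
Subtracting 1218·1545 from u and adding 1218·842 to v gives the tidier solution (736, -399).
Indeed 842·736 + 1545·(-399) = 619712 − 616455 = 3257.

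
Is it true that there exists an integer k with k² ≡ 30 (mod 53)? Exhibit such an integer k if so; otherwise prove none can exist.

No such integer exists.

Apply Euler's criterion with the prime 53: 30 is a quadratic residue iff 30^26 ≡ 1 (mod 53), and a non-residue iff it is ≡ −1.
Squaring successively (mod 53): 30^2 = 900 ≡ 52; 30^4 ≡ 52² = 2704 ≡ 1; 30^8 ≡ 1² = 1 ≡ 1; 30^16 ≡ 1² = 1 ≡ 1.
Since 26 = 16 + 8 + 2, 30^26 ≡ 1 · 1 · 52; multiplying out mod 53: 1·1 = 1 ≡ 1, then 1·52 = 52 ≡ 52. Thus 30^26 ≡ 52 ≡ −1 (mod 53).
By Euler's criterion 30 is a quadratic non-residue mod 53: no k satisfies k² ≡ 30 (mod 53).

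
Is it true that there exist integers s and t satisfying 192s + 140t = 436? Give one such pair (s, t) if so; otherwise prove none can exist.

Every value of 192s + 140t is a multiple of gcd(192, 140) = 4; since 4 ∣ 436, solutions exist.
Dividing through by 4 reduces the equation to 48s + 35t = 109.
Euclidean algorithm: 48 = 1·35 + 13, 35 = 2·13 + 9, 13 = 1·9 + 4, 9 = 2·4 + 1, 4 = 4·1 + 0.
Back-substituting, 1 = 9 − 2·4 = 9 − 2·(13 − 1·9) = −2·13 + 3·9 = −2·13 + 3·(35 − 2·13) = 3·35 − 8·13 = 3·35 − 8·(48 − 1·35) = −8·48 + 11·35; that is, 48·(-8) + 35·11 = 1.
Multiplying through by 109: s = (-8)·109 = -872, t = 11·109 = 1199 is a solution.
Adding 25·35 to s and subtracting 25·48 from t gives the tidier solution (3, -1).
Check: 192·3 + 140·(-1) = 576 − 140 = 436. ✓

s = 3, t = -1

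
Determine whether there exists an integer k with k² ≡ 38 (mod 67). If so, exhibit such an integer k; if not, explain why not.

Apply Euler's criterion with the prime 67: 38 is a quadratic residue iff 38^33 ≡ 1 (mod 67), and a non-residue iff it is ≡ −1.
Squaring successively (mod 67): 38^2 = 1444 ≡ 37; 38^4 ≡ 37² = 1369 ≡ 29; 38^8 ≡ 29² = 841 ≡ 37; 38^16 ≡ 37² = 1369 ≡ 29; 38^32 ≡ 29² = 841 ≡ 37.
Since 33 = 32 + 1, 38^33 ≡ 37 · 38; multiplying out mod 67: 37·38 = 1406 ≡ 66. Thus 38^33 ≡ 66 ≡ −1 (mod 67).
The value −1 means 38 is a non-residue modulo 67, so k² ≡ 38 (mod 67) is impossible.

No, no such integer exists.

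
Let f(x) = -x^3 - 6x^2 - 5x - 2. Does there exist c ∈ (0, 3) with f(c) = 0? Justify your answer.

No.

f(0) = -2 and f(3) = -98, both negative, so a sign-change argument is unavailable; we show f keeps this sign on the whole interval.
The nonzero coefficients of f are all negative, so for x > 0 every term of f(x) is negative (the constant term -2 strictly so).
Therefore f(x) < 0 throughout (0, 3), and f has no zero there.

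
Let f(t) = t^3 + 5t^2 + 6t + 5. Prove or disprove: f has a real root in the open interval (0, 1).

The endpoint values f(0) = 5 and f(1) = 17 are both positive. Claim: f(t) > 0 for every t in (0, 1).
Every nonzero coefficient of f(t) = t^3 + 5t^2 + 6t + 5 is positive; for t > 0 each term then has that sign, and the constant term 5 is strictly positive.
So f is strictly positive on (0, 1); no root exists in the interval.

f has no root in that interval.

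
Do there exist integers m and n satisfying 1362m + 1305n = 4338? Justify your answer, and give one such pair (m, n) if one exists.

m = 99, n = -100

Since gcd(1362, 1305) = 3 and 4338 = 3·1446, Bézout's identity guarantees a solution.
Dividing through by 3 reduces the equation to 454m + 435n = 1446.
Run the Euclidean algorithm on 454 and 435: 454 = 1·435 + 19, 435 = 22·19 + 17, 19 = 1·17 + 2, 17 = 8·2 + 1, 2 = 2·1 + 0.
Unwinding: 1 = 17 − 8·2 = 17 − 8·(19 − 1·17) = −8·19 + 9·17 = −8·19 + 9·(435 − 22·19) = 9·435 − 206·19 = 9·435 − 206·(454 − 1·435) = −206·454 + 215·435, i.e. 454·(-206) + 435·215 = 1.
Multiplying through by 1446: m = (-206)·1446 = -297876, n = 215·1446 = 310890 is a solution.
Adding 685·435 to m and subtracting 685·454 from n gives the tidier solution (99, -100).
Indeed 1362·99 + 1305·(-100) = 134838 − 130500 = 4338.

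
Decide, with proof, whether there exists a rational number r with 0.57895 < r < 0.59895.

r = 7/12

Scale by 12: the interval becomes (6.94740, 7.18740), which contains the integer 7.
Hence 7/12 is a rational number with 0.57895 < 7/12 < 0.59895.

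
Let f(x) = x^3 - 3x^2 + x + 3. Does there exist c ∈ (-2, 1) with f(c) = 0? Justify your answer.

Yes, f has a root in the interval.

f(-2) = -19 and f(1) = 2, which have opposite signs.
f is continuous everywhere (it is a polynomial), in particular on [-2, 1].
By the Intermediate Value Theorem f must vanish at some point of (-2, 1).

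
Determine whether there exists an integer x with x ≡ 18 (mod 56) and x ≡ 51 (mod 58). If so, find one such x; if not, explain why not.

No such integer exists.

Reduce both congruences modulo 2, which divides 56 and 58: they say x ≡ 18 (mod 2) and x ≡ 51 (mod 2).
These are incompatible: 18 − 51 = -33 is not divisible by 2.
Hence the system has no solution.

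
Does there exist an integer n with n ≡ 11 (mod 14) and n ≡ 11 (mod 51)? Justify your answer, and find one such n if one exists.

n = 11

gcd(14, 51) = 1, so the Chinese Remainder Theorem guarantees exactly one residue class mod 714 satisfying both.
Any solution of the first congruence is n = 11 + 14t; substituting into the second, 14t ≡ 11 − 11 ≡ 0 (mod 51).
t = 0 satisfies this.
Taking t = 0 gives n = 11 + 14·0 = 11.
Indeed 11 ≡ 11 (mod 14) and 11 ≡ 11 (mod 51).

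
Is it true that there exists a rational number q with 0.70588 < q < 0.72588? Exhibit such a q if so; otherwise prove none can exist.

q = 5/7

Scale by 7: the interval becomes (4.94116, 5.08116), which contains the integer 5.
Dividing back, 0.70588 < 5/7 < 0.72588, and 5/7 is rational.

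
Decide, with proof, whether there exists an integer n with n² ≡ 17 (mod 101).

n = 44

n = 44 works: 44² = 1936, and 1936 − 17 = 1919 = 19·101.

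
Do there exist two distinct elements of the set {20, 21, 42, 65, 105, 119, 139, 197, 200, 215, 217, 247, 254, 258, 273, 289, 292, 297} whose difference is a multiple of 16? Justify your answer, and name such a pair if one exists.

20 mod 16 = 4 and 292 mod 16 = 4, so 292 − 20 = 272 = 17·16.

20 and 292 are such a pair.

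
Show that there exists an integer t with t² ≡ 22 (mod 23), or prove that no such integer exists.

There is no such integer.

23 is prime, so by Euler's criterion 22 is a square mod 23 iff 22^((23−1)/2) = 22^11 ≡ 1 (mod 23).
Squaring successively (mod 23): 22^2 = 484 ≡ 1; 22^4 ≡ 1² = 1 ≡ 1; 22^8 ≡ 1² = 1 ≡ 1.
Since 11 = 8 + 2 + 1, 22^11 ≡ 1 · 1 · 22; multiplying out mod 23: 1·1 = 1 ≡ 1, then 1·22 = 22 ≡ 22. Thus 22^11 ≡ 22 ≡ −1 (mod 23).
By Euler's criterion 22 is a quadratic non-residue mod 23: no t satisfies t² ≡ 22 (mod 23).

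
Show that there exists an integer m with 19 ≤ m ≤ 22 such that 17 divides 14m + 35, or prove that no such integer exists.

At m = 19, 14·19 + 35 = 301 ≡ 12 (mod 17), and each step in m adds 14, giving residues 12, 9, 6, 3 for m = 19, 20, 21, 22.
None is 0, so 17 never divides 14m + 35 on this range.

No, no such integer m in that range exists.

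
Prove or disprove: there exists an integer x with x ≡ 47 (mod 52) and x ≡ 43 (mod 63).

x = 1555

gcd(52, 63) = 1, so the Chinese Remainder Theorem guarantees exactly one residue class mod 3276 satisfying both.
Any solution of the first congruence is x = 47 + 52t; substituting into the second, 52t ≡ 43 − 47 ≡ 59 (mod 63).
Since 52·40 = 2080 = 33·63 + 1, the inverse of 52 mod 63 is 40.
Multiplying by 40: t ≡ 40·59 = 2360 ≡ 29 (mod 63).
With t = 29: x = 47 + 52·29 = 1555.
Indeed 1555 ≡ 47 (mod 52) and 1555 ≡ 43 (mod 63).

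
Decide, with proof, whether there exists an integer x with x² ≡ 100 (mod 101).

x = 10

Take x = 10. Then 10² = 100, and since 0 ≤ 100 < 101 this is already reduced: 10² ≡ 100 (mod 101).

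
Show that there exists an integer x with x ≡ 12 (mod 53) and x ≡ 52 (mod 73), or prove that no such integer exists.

Since 53 and 73 share no common factor, CRT says the pair of congruences has a solution (unique mod 3869).
Any solution of the first congruence is x = 12 + 53t; substituting into the second, 53t ≡ 52 − 12 ≡ 40 (mod 73).
Note 53·62 = 3286 ≡ 1 (mod 73) (as 3286 − 1 = 45·73), so 53⁻¹ ≡ 62.
Therefore t ≡ 62·40 = 2480 ≡ 71 (mod 73).
With t = 71: x = 12 + 53·71 = 3775.
Check: 3775 mod 53 = 12, 3775 mod 73 = 52. ✓

x = 3775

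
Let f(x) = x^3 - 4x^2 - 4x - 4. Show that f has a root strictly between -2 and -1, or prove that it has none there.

The endpoint values f(-2) = -20 and f(-1) = -5 are both negative. Claim: f(x) < 0 for every x in (-2, -1).
Shift to the endpoint -1: with x = -1 − u (0 < u < 1), one computes f(-1 − u) = -u^3 - 7u^2 - 7u - 5.
All 4 nonzero coefficients of this polynomial in u are negative; hence for u > 0 the value is a sum of negative terms (the constant -5 among them).
Therefore f(x) < 0 throughout (-2, -1), and f has no zero there.

f has no root in that interval.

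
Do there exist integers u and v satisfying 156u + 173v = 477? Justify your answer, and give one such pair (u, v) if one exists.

Since gcd(156, 173) = 1, every integer is an integer combination of 156 and 173.
Euclidean algorithm: 173 = 1·156 + 17, 156 = 9·17 + 3, 17 = 5·3 + 2, 3 = 1·2 + 1, 2 = 2·1 + 0.
Back-substituting, 1 = 3 − 1·2 = 3 − (17 − 5·3) = −17 + 6·3 = −17 + 6·(156 − 9·17) = 6·156 − 55·17 = 6·156 − 55·(173 − 1·156) = −55·173 + 61·156; that is, 156·61 + 173·(-55) = 1.
Multiplying through by 477: u = 61·477 = 29097, v = (-55)·477 = -26235 is a solution.
The general solution is u = 29097 + 173k, v = -26235 − 156k; taking k = -168 gives the smaller pair u = 33, v = -27.
Indeed 156·33 + 173·(-27) = 5148 − 4671 = 477.

u = 33, v = -27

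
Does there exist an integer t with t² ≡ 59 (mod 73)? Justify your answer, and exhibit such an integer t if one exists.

Apply Euler's criterion with the prime 73: 59 is a quadratic residue iff 59^36 ≡ 1 (mod 73), and a non-residue iff it is ≡ −1.
Repeated squaring mod 73: 59^2 = 3481 ≡ 50; 59^4 ≡ 50² = 2500 ≡ 18; 59^8 ≡ 18² = 324 ≡ 32; 59^16 ≡ 32² = 1024 ≡ 2; 59^32 ≡ 2² = 4 ≡ 4.
Since 36 = 32 + 4, 59^36 ≡ 4 · 18; multiplying out mod 73: 4·18 = 72 ≡ 72. Thus 59^36 ≡ 72 ≡ −1 (mod 73).
The value −1 means 59 is a non-residue modulo 73, so t² ≡ 59 (mod 73) is impossible.

No such integer exists.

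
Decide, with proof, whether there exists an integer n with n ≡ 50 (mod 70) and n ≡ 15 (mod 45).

Here gcd(70, 45) = 5, and both 50 and 15 leave remainder 0 mod 5, so the system is consistent.
Step through n = 50, 50 + 70, 50 + 2·70, …: the values 50, 120, 190, 260, 330 reduce mod 45 to 5, 30, 10, 35, 15. The value 330 hits 15.
Verify: 330 = 4·70 + 50 and 330 = 7·45 + 15. ✓

n = 330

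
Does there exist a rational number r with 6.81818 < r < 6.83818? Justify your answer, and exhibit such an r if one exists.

r = 41/6

Multiplying by 6: 6·6.81818 = 40.90908 and 6·6.83818 = 41.02908, so the integer 41 lies strictly between them.
Hence 41/6 is a rational number with 6.81818 < 41/6 < 6.83818.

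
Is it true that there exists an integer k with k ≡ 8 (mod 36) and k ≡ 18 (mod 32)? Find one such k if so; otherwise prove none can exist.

No, no such integer exists.

Both moduli are multiples of 4 = gcd(36, 32), so any solution would satisfy k ≡ 8 and k ≡ 18 modulo 4 simultaneously.
However 8 ≡ 0 and 18 ≡ 2 (mod 4), and 0 ≠ 2.
So no integer satisfies both congruences.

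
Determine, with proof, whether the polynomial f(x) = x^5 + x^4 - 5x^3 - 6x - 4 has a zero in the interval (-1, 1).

Yes, f has a root in the interval.

f(-1) = 7 and f(1) = -13, which have opposite signs.
f is continuous everywhere (it is a polynomial), in particular on [-1, 1].
By the Intermediate Value Theorem f must vanish at some point of (-1, 1).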